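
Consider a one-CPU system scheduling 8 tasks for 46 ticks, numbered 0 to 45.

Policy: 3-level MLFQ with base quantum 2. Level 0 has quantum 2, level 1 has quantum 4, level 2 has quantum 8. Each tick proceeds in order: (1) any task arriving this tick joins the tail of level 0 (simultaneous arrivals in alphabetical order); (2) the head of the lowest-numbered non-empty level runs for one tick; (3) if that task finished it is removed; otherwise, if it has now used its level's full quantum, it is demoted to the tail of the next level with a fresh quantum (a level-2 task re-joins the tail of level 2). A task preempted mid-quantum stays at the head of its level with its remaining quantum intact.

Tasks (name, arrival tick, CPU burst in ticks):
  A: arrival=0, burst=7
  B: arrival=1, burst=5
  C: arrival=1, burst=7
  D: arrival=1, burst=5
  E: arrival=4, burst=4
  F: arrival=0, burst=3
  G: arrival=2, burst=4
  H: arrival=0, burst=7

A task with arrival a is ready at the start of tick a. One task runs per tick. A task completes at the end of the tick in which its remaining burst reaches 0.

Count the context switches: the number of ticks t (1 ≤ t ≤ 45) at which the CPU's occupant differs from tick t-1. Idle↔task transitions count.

context switches = 19

t=0: L0/L1/L2 = AFH/-/- → run A
t=1: L0/L1/L2 = AFHBCD/-/- → run A
t=2: L0/L1/L2 = FHBCDG/A/- → run F
t=3: L0/L1/L2 = FHBCDG/A/- → run F
t=4: L0/L1/L2 = HBCDGE/AF/- → run H
t=5: L0/L1/L2 = HBCDGE/AF/- → run H
t=6: L0/L1/L2 = BCDGE/AFH/- → run B
t=7: L0/L1/L2 = BCDGE/AFH/- → run B
t=8: L0/L1/L2 = CDGE/AFHB/- → run C
t=9: L0/L1/L2 = CDGE/AFHB/- → run C
t=10: L0/L1/L2 = DGE/AFHBC/- → run D
t=11: L0/L1/L2 = DGE/AFHBC/- → run D
t=12: L0/L1/L2 = GE/AFHBCD/- → run G
t=13: L0/L1/L2 = GE/AFHBCD/- → run G
t=14: L0/L1/L2 = E/AFHBCDG/- → run E
t=15: L0/L1/L2 = E/AFHBCDG/- → run E
t=16: L0/L1/L2 = -/AFHBCDGE/- → run A
t=17: L0/L1/L2 = -/AFHBCDGE/- → run A
t=18: L0/L1/L2 = -/AFHBCDGE/- → run A
t=19: L0/L1/L2 = -/AFHBCDGE/- → run A
t=20: L0/L1/L2 = -/FHBCDGE/A → run F
t=21: L0/L1/L2 = -/HBCDGE/A → run H
t=22: L0/L1/L2 = -/HBCDGE/A → run H
t=23: L0/L1/L2 = -/HBCDGE/A → run H
t=24: L0/L1/L2 = -/HBCDGE/A → run H
t=25: L0/L1/L2 = -/BCDGE/AH → run B
t=26: L0/L1/L2 = -/BCDGE/AH → run B
t=27: L0/L1/L2 = -/BCDGE/AH → run B
t=28: L0/L1/L2 = -/CDGE/AH → run C
t=29: L0/L1/L2 = -/CDGE/AH → run C
t=30: L0/L1/L2 = -/CDGE/AH → run C
t=31: L0/L1/L2 = -/CDGE/AH → run C
t=32: L0/L1/L2 = -/DGE/AHC → run D
t=33: L0/L1/L2 = -/DGE/AHC → run D
t=34: L0/L1/L2 = -/DGE/AHC → run D
t=35: L0/L1/L2 = -/GE/AHC → run G
t=36: L0/L1/L2 = -/GE/AHC → run G
t=37: L0/L1/L2 = -/E/AHC → run E
t=38: L0/L1/L2 = -/E/AHC → run E
t=39: L0/L1/L2 = -/-/AHC → run A
t=40: L0/L1/L2 = -/-/HC → run H
t=41: L0/L1/L2 = -/-/C → run C
t=42: (idle)
t=43: (idle)
t=44: (idle)
t=45: (idle)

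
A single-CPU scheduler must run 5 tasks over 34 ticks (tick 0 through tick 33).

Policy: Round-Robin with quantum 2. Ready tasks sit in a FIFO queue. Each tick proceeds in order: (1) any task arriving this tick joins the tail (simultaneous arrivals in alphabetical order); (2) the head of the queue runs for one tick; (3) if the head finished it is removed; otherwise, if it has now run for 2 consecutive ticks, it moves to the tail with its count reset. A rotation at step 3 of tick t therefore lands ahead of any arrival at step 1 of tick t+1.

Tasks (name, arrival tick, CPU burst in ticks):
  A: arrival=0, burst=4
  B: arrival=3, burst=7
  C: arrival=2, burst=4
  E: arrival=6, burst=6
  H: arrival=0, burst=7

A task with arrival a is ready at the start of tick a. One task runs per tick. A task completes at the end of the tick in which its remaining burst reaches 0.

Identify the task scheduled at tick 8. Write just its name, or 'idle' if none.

running at tick 8 = B

t=0: queue=[A,H] q_used=0 → run A
t=1: queue=[A,H] q_used=1 → run A
t=2: queue=[H,A,C] q_used=0 → run H
t=3: queue=[H,A,C,B] q_used=1 → run H
t=4: queue=[A,C,B,H] q_used=0 → run A
t=5: queue=[A,C,B,H] q_used=1 → run A
t=6: queue=[C,B,H,E] q_used=0 → run C
t=7: queue=[C,B,H,E] q_used=1 → run C
t=8: queue=[B,H,E,C] q_used=0 → run B
t=9: queue=[B,H,E,C] q_used=1 → run B
t=10: queue=[H,E,C,B] q_used=0 → run H
t=11: queue=[H,E,C,B] q_used=1 → run H
t=12: queue=[E,C,B,H] q_used=0 → run E
t=13: queue=[E,C,B,H] q_used=1 → run E
t=14: queue=[C,B,H,E] q_used=0 → run C
t=15: queue=[C,B,H,E] q_used=1 → run C
t=16: queue=[B,H,E] q_used=0 → run B
t=17: queue=[B,H,E] q_used=1 → run B
t=18: queue=[H,E,B] q_used=0 → run H
t=19: queue=[H,E,B] q_used=1 → run H
t=20: queue=[E,B,H] q_used=0 → run E
t=21: queue=[E,B,H] q_used=1 → run E
t=22: queue=[B,H,E] q_used=0 → run B
t=23: queue=[B,H,E] q_used=1 → run B
t=24: queue=[H,E,B] q_used=0 → run H
t=25: queue=[E,B] q_used=0 → run E
t=26: queue=[E,B] q_used=1 → run E
t=27: queue=[B] q_used=0 → run B
t=28: (idle)
t=29: (idle)
t=30: (idle)
t=31: (idle)
t=32: (idle)
t=33: (idle)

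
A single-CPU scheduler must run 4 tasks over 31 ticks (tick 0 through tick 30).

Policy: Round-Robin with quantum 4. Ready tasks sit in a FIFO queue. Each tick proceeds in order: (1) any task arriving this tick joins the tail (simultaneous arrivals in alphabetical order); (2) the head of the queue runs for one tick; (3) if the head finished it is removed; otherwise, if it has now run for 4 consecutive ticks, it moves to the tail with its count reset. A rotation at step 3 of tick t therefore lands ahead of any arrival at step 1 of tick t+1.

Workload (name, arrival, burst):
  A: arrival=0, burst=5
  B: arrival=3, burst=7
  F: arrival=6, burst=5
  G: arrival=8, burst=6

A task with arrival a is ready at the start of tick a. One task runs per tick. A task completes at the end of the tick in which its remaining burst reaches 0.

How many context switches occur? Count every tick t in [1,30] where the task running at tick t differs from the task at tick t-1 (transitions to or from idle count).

t=0: queue=[A] q_used=0 → run A
t=1: queue=[A] q_used=1 → run A
t=2: queue=[A] q_used=2 → run A
t=3: queue=[A,B] q_used=3 → run A
t=4: queue=[B,A] q_used=0 → run B
t=5: queue=[B,A] q_used=1 → run B
t=6: queue=[B,A,F] q_used=2 → run B
t=7: queue=[B,A,F] q_used=3 → run B
t=8: queue=[A,F,B,G] q_used=0 → run A
t=9: queue=[F,B,G] q_used=0 → run F
t=10: queue=[F,B,G] q_used=1 → run F
t=11: queue=[F,B,G] q_used=2 → run F
t=12: queue=[F,B,G] q_used=3 → run F
t=13: queue=[B,G,F] q_used=0 → run B
t=14: queue=[B,G,F] q_used=1 → run B
t=15: queue=[B,G,F] q_used=2 → run B
t=16: queue=[G,F] q_used=0 → run G
t=17: queue=[G,F] q_used=1 → run G
t=18: queue=[G,F] q_used=2 → run G
t=19: queue=[G,F] q_used=3 → run G
t=20: queue=[F,G] q_used=0 → run F
t=21: queue=[G] q_used=0 → run G
t=22: queue=[G] q_used=1 → run G
t=23: (idle)
t=24: (idle)
t=25: (idle)
t=26: (idle)
t=27: (idle)
t=28: (idle)
t=29: (idle)
t=30: (idle)

context switches = 8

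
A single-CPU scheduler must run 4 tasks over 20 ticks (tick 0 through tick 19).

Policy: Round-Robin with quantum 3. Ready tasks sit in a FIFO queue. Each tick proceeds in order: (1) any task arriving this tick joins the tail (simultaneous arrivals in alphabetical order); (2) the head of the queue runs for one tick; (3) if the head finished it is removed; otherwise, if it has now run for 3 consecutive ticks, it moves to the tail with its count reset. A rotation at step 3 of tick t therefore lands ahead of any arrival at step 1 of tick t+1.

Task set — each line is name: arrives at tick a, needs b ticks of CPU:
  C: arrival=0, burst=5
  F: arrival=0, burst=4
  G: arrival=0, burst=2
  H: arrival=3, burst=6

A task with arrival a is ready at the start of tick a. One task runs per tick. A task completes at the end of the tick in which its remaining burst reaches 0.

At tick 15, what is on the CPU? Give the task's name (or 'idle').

t=0: queue=[C,F,G] q_used=0 → run C
t=1: queue=[C,F,G] q_used=1 → run C
t=2: queue=[C,F,G] q_used=2 → run C
t=3: queue=[F,G,C,H] q_used=0 → run F
t=4: queue=[F,G,C,H] q_used=1 → run F
t=5: queue=[F,G,C,H] q_used=2 → run F
t=6: queue=[G,C,H,F] q_used=0 → run G
t=7: queue=[G,C,H,F] q_used=1 → run G
t=8: queue=[C,H,F] q_used=0 → run C
t=9: queue=[C,H,F] q_used=1 → run C
t=10: queue=[H,F] q_used=0 → run H
t=11: queue=[H,F] q_used=1 → run H
t=12: queue=[H,F] q_used=2 → run H
t=13: queue=[F,H] q_used=0 → run F
t=14: queue=[H] q_used=0 → run H
t=15: queue=[H] q_used=1 → run H
t=16: queue=[H] q_used=2 → run H
t=17: (idle)
t=18: (idle)
t=19: (idle)

running at tick 15 = H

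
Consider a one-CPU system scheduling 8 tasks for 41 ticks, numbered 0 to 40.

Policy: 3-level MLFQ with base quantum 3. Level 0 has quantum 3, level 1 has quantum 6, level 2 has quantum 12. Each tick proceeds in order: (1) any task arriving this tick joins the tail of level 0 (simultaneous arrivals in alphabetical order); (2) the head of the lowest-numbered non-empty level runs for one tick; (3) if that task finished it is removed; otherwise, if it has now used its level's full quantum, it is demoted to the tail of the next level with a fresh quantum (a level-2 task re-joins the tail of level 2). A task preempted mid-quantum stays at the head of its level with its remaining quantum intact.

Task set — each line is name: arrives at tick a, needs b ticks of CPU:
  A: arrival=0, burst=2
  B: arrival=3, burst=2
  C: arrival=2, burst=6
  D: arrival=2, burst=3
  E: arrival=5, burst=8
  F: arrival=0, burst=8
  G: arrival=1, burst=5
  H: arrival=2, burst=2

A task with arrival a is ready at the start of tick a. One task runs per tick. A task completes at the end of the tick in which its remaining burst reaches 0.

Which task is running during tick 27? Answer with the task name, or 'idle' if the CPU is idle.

t=0: L0/L1/L2 = AF/-/- → run A
t=1: L0/L1/L2 = AFG/-/- → run A
t=2: L0/L1/L2 = FGCDH/-/- → run F
t=3: L0/L1/L2 = FGCDHB/-/- → run F
t=4: L0/L1/L2 = FGCDHB/-/- → run F
t=5: L0/L1/L2 = GCDHBE/F/- → run G
t=6: L0/L1/L2 = GCDHBE/F/- → run G
t=7: L0/L1/L2 = GCDHBE/F/- → run G
t=8: L0/L1/L2 = CDHBE/FG/- → run C
t=9: L0/L1/L2 = CDHBE/FG/- → run C
t=10: L0/L1/L2 = CDHBE/FG/- → run C
t=11: L0/L1/L2 = DHBE/FGC/- → run D
t=12: L0/L1/L2 = DHBE/FGC/- → run D
t=13: L0/L1/L2 = DHBE/FGC/- → run D
t=14: L0/L1/L2 = HBE/FGC/- → run H
t=15: L0/L1/L2 = HBE/FGC/- → run H
t=16: L0/L1/L2 = BE/FGC/- → run B
t=17: L0/L1/L2 = BE/FGC/- → run B
t=18: L0/L1/L2 = E/FGC/- → run E
t=19: L0/L1/L2 = E/FGC/- → run E
t=20: L0/L1/L2 = E/FGC/- → run E
t=21: L0/L1/L2 = -/FGCE/- → run F
t=22: L0/L1/L2 = -/FGCE/- → run F
t=23: L0/L1/L2 = -/FGCE/- → run F
t=24: L0/L1/L2 = -/FGCE/- → run F
t=25: L0/L1/L2 = -/FGCE/- → run F
t=26: L0/L1/L2 = -/GCE/- → run G
t=27: L0/L1/L2 = -/GCE/- → run G
t=28: L0/L1/L2 = -/CE/- → run C
t=29: L0/L1/L2 = -/CE/- → run C
t=30: L0/L1/L2 = -/CE/- → run C
t=31: L0/L1/L2 = -/E/- → run E
t=32: L0/L1/L2 = -/E/- → run E
t=33: L0/L1/L2 = -/E/- → run E
t=34: L0/L1/L2 = -/E/- → run E
t=35: L0/L1/L2 = -/E/- → run E
t=36: (idle)
t=37: (idle)
t=38: (idle)
t=39: (idle)
t=40: (idle)

running at tick 27 = G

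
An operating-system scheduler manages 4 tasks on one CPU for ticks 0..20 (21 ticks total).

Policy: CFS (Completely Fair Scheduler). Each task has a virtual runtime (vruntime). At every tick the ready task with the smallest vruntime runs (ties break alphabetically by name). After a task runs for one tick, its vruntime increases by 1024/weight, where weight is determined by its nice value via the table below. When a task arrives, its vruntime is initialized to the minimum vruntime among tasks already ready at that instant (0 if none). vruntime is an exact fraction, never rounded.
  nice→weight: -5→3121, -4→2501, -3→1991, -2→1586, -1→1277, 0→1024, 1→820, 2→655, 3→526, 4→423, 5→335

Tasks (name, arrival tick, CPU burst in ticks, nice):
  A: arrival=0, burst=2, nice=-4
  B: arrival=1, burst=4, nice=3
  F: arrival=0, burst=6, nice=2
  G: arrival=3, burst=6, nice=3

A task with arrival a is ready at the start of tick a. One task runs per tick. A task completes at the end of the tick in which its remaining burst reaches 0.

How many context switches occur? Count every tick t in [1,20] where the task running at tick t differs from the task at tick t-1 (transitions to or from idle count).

context switches = 16

t=0: vr[A=0 F=0] → run A
t=1: vr[A=1024/2501 B=0 F=0] → run B
t=2: vr[A=1024/2501 B=512/263 F=0] → run F
t=3: vr[A=1024/2501 B=512/263 F=1024/655 G=1024/2501] → run A
t=4: vr[B=512/263 F=1024/655 G=1024/2501] → run G
t=5: vr[B=512/263 F=1024/655 G=1549824/657763] → run F
t=6: vr[B=512/263 F=2048/655 G=1549824/657763] → run B
t=7: vr[B=1024/263 F=2048/655 G=1549824/657763] → run G
t=8: vr[B=1024/263 F=2048/655 G=2830336/657763] → run F
t=9: vr[B=1024/263 F=3072/655 G=2830336/657763] → run B
t=10: vr[B=1536/263 F=3072/655 G=2830336/657763] → run G
t=11: vr[B=1536/263 F=3072/655 G=4110848/657763] → run F
t=12: vr[B=1536/263 F=4096/655 G=4110848/657763] → run B
t=13: vr[F=4096/655 G=4110848/657763] → run G
t=14: vr[F=4096/655 G=5391360/657763] → run F
t=15: vr[F=1024/131 G=5391360/657763] → run F
t=16: vr[G=5391360/657763] → run G
t=17: vr[G=6671872/657763] → run G
t=18: (idle)
t=19: (idle)
t=20: (idle)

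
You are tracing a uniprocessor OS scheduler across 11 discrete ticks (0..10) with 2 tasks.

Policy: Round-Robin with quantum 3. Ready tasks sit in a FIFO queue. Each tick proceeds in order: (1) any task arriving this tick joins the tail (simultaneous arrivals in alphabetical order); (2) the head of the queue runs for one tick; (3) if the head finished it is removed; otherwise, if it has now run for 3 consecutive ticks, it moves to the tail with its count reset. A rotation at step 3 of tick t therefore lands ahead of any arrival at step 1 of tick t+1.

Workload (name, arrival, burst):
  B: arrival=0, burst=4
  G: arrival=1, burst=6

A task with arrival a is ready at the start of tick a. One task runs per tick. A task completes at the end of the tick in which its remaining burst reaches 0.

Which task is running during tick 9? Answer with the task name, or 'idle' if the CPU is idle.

running at tick 9 = G

t=0: queue=[B] q_used=0 → run B
t=1: queue=[B,G] q_used=1 → run B
t=2: queue=[B,G] q_used=2 → run B
t=3: queue=[G,B] q_used=0 → run G
t=4: queue=[G,B] q_used=1 → run G
t=5: queue=[G,B] q_used=2 → run G
t=6: queue=[B,G] q_used=0 → run B
t=7: queue=[G] q_used=0 → run G
t=8: queue=[G] q_used=1 → run G
t=9: queue=[G] q_used=2 → run G
t=10: (idle)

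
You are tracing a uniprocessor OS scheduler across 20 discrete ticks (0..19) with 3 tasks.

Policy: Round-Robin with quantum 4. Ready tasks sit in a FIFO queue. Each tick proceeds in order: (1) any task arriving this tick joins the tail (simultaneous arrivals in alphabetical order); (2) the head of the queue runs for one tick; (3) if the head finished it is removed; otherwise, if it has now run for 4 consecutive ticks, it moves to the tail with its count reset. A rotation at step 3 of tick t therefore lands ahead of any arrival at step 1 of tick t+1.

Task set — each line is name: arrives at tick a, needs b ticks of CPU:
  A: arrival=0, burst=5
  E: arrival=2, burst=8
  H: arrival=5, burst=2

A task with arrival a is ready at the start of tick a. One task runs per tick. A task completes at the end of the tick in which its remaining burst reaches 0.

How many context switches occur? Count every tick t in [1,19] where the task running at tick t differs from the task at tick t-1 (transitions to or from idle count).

t=0: queue=[A] q_used=0 → run A
t=1: queue=[A] q_used=1 → run A
t=2: queue=[A,E] q_used=2 → run A
t=3: queue=[A,E] q_used=3 → run A
t=4: queue=[E,A] q_used=0 → run E
t=5: queue=[E,A,H] q_used=1 → run E
t=6: queue=[E,A,H] q_used=2 → run E
t=7: queue=[E,A,H] q_used=3 → run E
t=8: queue=[A,H,E] q_used=0 → run A
t=9: queue=[H,E] q_used=0 → run H
t=10: queue=[H,E] q_used=1 → run H
t=11: queue=[E] q_used=0 → run E
t=12: queue=[E] q_used=1 → run E
t=13: queue=[E] q_used=2 → run E
t=14: queue=[E] q_used=3 → run E
t=15: (idle)
t=16: (idle)
t=17: (idle)
t=18: (idle)
t=19: (idle)

context switches = 5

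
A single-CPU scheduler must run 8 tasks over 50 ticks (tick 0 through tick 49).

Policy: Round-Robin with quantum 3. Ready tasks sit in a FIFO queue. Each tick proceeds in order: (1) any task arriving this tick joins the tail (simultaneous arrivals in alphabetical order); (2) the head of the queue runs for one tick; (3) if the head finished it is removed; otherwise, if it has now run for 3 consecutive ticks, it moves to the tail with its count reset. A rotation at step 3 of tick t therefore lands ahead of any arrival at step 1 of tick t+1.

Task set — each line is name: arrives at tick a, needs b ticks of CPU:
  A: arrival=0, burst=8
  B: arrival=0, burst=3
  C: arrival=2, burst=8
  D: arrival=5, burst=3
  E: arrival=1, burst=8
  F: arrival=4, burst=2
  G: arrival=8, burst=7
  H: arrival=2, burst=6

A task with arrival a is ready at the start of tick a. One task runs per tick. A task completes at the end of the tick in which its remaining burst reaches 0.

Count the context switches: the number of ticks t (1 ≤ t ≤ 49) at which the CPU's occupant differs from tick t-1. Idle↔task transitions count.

context switches = 17

t=0: queue=[A,B] q_used=0 → run A
t=1: queue=[A,B,E] q_used=1 → run A
t=2: queue=[A,B,E,C,H] q_used=2 → run A
t=3: queue=[B,E,C,H,A] q_used=0 → run B
t=4: queue=[B,E,C,H,A,F] q_used=1 → run B
t=5: queue=[B,E,C,H,A,F,D] q_used=2 → run B
t=6: queue=[E,C,H,A,F,D] q_used=0 → run E
t=7: queue=[E,C,H,A,F,D] q_used=1 → run E
t=8: queue=[E,C,H,A,F,D,G] q_used=2 → run E
t=9: queue=[C,H,A,F,D,G,E] q_used=0 → run C
t=10: queue=[C,H,A,F,D,G,E] q_used=1 → run C
t=11: queue=[C,H,A,F,D,G,E] q_used=2 → run C
t=12: queue=[H,A,F,D,G,E,C] q_used=0 → run H
t=13: queue=[H,A,F,D,G,E,C] q_used=1 → run H
t=14: queue=[H,A,F,D,G,E,C] q_used=2 → run H
t=15: queue=[A,F,D,G,E,C,H] q_used=0 → run A
t=16: queue=[A,F,D,G,E,C,H] q_used=1 → run A
t=17: queue=[A,F,D,G,E,C,H] q_used=2 → run A
t=18: queue=[F,D,G,E,C,H,A] q_used=0 → run F
t=19: queue=[F,D,G,E,C,H,A] q_used=1 → run F
t=20: queue=[D,G,E,C,H,A] q_used=0 → run D
t=21: queue=[D,G,E,C,H,A] q_used=1 → run D
t=22: queue=[D,G,E,C,H,A] q_used=2 → run D
t=23: queue=[G,E,C,H,A] q_used=0 → run G
t=24: queue=[G,E,C,H,A] q_used=1 → run G
t=25: queue=[G,E,C,H,A] q_used=2 → run G
t=26: queue=[E,C,H,A,G] q_used=0 → run E
t=27: queue=[E,C,H,A,G] q_used=1 → run E
t=28: queue=[E,C,H,A,G] q_used=2 → run E
t=29: queue=[C,H,A,G,E] q_used=0 → run C
t=30: queue=[C,H,A,G,E] q_used=1 → run C
t=31: queue=[C,H,A,G,E] q_used=2 → run C
t=32: queue=[H,A,G,E,C] q_used=0 → run H
t=33: queue=[H,A,G,E,C] q_used=1 → run H
t=34: queue=[H,A,G,E,C] q_used=2 → run H
t=35: queue=[A,G,E,C] q_used=0 → run A
t=36: queue=[A,G,E,C] q_used=1 → run A
t=37: queue=[G,E,C] q_used=0 → run G
t=38: queue=[G,E,C] q_used=1 → run G
t=39: queue=[G,E,C] q_used=2 → run G
t=40: queue=[E,C,G] q_used=0 → run E
t=41: queue=[E,C,G] q_used=1 → run E
t=42: queue=[C,G] q_used=0 → run C
t=43: queue=[C,G] q_used=1 → run C
t=44: queue=[G] q_used=0 → run G
t=45: (idle)
t=46: (idle)
t=47: (idle)
t=48: (idle)
t=49: (idle)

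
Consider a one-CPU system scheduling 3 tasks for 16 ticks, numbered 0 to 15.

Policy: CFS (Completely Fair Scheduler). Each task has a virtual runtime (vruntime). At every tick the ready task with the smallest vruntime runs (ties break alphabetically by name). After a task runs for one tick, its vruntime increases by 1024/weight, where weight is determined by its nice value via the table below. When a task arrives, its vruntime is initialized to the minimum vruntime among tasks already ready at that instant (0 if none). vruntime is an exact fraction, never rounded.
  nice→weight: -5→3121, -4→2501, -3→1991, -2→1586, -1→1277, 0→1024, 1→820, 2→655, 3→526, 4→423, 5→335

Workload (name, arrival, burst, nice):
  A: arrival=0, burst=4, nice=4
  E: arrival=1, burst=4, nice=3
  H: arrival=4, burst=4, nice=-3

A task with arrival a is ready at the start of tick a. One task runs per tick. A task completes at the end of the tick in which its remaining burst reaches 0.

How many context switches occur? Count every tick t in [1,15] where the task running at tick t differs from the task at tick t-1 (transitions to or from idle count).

context switches = 8

t=0: vr[A=0] → run A
t=1: vr[A=1024/423 E=1024/423] → run A
t=2: vr[A=2048/423 E=1024/423] → run E
t=3: vr[A=2048/423 E=485888/111249] → run E
t=4: vr[A=2048/423 E=702464/111249 H=2048/423] → run A
t=5: vr[A=1024/141 E=702464/111249 H=2048/423] → run H
t=6: vr[A=1024/141 E=702464/111249 H=4510720/842193] → run H
t=7: vr[A=1024/141 E=702464/111249 H=4943872/842193] → run H
t=8: vr[A=1024/141 E=702464/111249 H=5377024/842193] → run E
t=9: vr[A=1024/141 E=919040/111249 H=5377024/842193] → run H
t=10: vr[A=1024/141 E=919040/111249] → run A
t=11: vr[E=919040/111249] → run E
t=12: (idle)
t=13: (idle)
t=14: (idle)
t=15: (idle)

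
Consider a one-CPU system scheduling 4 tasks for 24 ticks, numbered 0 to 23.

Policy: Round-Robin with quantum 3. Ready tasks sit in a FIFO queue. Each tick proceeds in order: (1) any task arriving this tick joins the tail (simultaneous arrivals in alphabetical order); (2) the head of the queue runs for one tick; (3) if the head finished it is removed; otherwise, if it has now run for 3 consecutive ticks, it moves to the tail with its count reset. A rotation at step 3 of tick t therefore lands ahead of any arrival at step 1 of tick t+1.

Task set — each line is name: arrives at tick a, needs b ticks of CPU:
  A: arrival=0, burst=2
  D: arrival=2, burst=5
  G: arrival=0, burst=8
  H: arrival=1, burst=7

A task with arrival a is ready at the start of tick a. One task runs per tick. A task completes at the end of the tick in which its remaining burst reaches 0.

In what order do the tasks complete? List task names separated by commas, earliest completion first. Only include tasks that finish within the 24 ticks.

t=0: queue=[A,G] q_used=0 → run A
t=1: queue=[A,G,H] q_used=1 → run A
t=2: queue=[G,H,D] q_used=0 → run G
t=3: queue=[G,H,D] q_used=1 → run G
t=4: queue=[G,H,D] q_used=2 → run G
t=5: queue=[H,D,G] q_used=0 → run H
t=6: queue=[H,D,G] q_used=1 → run H
t=7: queue=[H,D,G] q_used=2 → run H
t=8: queue=[D,G,H] q_used=0 → run D
t=9: queue=[D,G,H] q_used=1 → run D
t=10: queue=[D,G,H] q_used=2 → run D
t=11: queue=[G,H,D] q_used=0 → run G
t=12: queue=[G,H,D] q_used=1 → run G
t=13: queue=[G,H,D] q_used=2 → run G
t=14: queue=[H,D,G] q_used=0 → run H
t=15: queue=[H,D,G] q_used=1 → run H
t=16: queue=[H,D,G] q_used=2 → run H
t=17: queue=[D,G,H] q_used=0 → run D
t=18: queue=[D,G,H] q_used=1 → run D
t=19: queue=[G,H] q_used=0 → run G
t=20: queue=[G,H] q_used=1 → run G
t=21: queue=[H] q_used=0 → run H
t=22: (idle)
t=23: (idle)

completion order = A, D, G, H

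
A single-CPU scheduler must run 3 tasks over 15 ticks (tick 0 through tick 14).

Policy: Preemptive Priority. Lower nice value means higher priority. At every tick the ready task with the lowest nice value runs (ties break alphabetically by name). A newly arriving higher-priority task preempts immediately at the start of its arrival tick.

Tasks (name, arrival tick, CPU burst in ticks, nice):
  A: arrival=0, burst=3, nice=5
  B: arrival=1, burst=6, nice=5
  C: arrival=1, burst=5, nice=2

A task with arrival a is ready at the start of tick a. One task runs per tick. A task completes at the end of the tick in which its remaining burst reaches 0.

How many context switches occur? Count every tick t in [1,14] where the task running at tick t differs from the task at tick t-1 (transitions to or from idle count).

context switches = 4

t=0: ready={A} → run A
t=1: ready={A,B,C} → run C
t=2: ready={A,B,C} → run C
t=3: ready={A,B,C} → run C
t=4: ready={A,B,C} → run C
t=5: ready={A,B,C} → run C
t=6: ready={A,B} → run A
t=7: ready={A,B} → run A
t=8: ready={B} → run B
t=9: ready={B} → run B
t=10: ready={B} → run B
t=11: ready={B} → run B
t=12: ready={B} → run B
t=13: ready={B} → run B
t=14: (idle)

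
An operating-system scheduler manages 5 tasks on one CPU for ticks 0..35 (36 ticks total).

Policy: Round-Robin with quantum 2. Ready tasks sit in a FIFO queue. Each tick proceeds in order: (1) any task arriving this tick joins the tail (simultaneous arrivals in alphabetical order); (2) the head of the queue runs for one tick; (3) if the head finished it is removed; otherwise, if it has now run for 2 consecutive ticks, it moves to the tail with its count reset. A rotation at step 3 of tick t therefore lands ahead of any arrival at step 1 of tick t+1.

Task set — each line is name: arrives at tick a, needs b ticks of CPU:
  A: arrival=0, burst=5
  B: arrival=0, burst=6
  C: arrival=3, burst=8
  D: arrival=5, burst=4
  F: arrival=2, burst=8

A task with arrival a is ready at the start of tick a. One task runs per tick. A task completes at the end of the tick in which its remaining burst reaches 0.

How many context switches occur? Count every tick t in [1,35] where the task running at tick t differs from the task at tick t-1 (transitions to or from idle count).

t=0: queue=[A,B] q_used=0 → run A
t=1: queue=[A,B] q_used=1 → run A
t=2: queue=[B,A,F] q_used=0 → run B
t=3: queue=[B,A,F,C] q_used=1 → run B
t=4: queue=[A,F,C,B] q_used=0 → run A
t=5: queue=[A,F,C,B,D] q_used=1 → run A
t=6: queue=[F,C,B,D,A] q_used=0 → run F
t=7: queue=[F,C,B,D,A] q_used=1 → run F
t=8: queue=[C,B,D,A,F] q_used=0 → run C
t=9: queue=[C,B,D,A,F] q_used=1 → run C
t=10: queue=[B,D,A,F,C] q_used=0 → run B
t=11: queue=[B,D,A,F,C] q_used=1 → run B
t=12: queue=[D,A,F,C,B] q_used=0 → run D
t=13: queue=[D,A,F,C,B] q_used=1 → run D
t=14: queue=[A,F,C,B,D] q_used=0 → run A
t=15: queue=[F,C,B,D] q_used=0 → run F
t=16: queue=[F,C,B,D] q_used=1 → run F
t=17: queue=[C,B,D,F] q_used=0 → run C
t=18: queue=[C,B,D,F] q_used=1 → run C
t=19: queue=[B,D,F,C] q_used=0 → run B
t=20: queue=[B,D,F,C] q_used=1 → run B
t=21: queue=[D,F,C] q_used=0 → run D
t=22: queue=[D,F,C] q_used=1 → run D
t=23: queue=[F,C] q_used=0 → run F
t=24: queue=[F,C] q_used=1 → run F
t=25: queue=[C,F] q_used=0 → run C
t=26: queue=[C,F] q_used=1 → run C
t=27: queue=[F,C] q_used=0 → run F
t=28: queue=[F,C] q_used=1 → run F
t=29: queue=[C] q_used=0 → run C
t=30: queue=[C] q_used=1 → run C
t=31: (idle)
t=32: (idle)
t=33: (idle)
t=34: (idle)
t=35: (idle)

context switches = 16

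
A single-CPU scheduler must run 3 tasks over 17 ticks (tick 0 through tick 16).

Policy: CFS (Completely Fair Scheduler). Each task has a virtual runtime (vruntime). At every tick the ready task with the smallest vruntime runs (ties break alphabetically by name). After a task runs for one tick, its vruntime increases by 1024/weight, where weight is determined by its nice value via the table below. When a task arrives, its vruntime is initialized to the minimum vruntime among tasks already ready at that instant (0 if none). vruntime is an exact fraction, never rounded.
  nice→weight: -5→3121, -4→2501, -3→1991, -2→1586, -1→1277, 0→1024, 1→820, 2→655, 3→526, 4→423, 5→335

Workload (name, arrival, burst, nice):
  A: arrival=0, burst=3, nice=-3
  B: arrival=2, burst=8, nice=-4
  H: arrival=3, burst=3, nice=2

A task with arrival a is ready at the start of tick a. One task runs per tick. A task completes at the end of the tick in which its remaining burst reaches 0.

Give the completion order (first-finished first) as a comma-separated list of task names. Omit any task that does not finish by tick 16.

t=0: vr[A=0] → run A
t=1: vr[A=1024/1991] → run A
t=2: vr[A=2048/1991 B=2048/1991] → run A
t=3: vr[B=2048/1991 H=2048/1991] → run B
t=4: vr[B=7160832/4979491 H=2048/1991] → run H
t=5: vr[B=7160832/4979491 H=3380224/1304105] → run B
t=6: vr[B=9199616/4979491 H=3380224/1304105] → run B
t=7: vr[B=11238400/4979491 H=3380224/1304105] → run B
t=8: vr[B=13277184/4979491 H=3380224/1304105] → run H
t=9: vr[B=13277184/4979491 H=5419008/1304105] → run B
t=10: vr[B=15315968/4979491 H=5419008/1304105] → run B
t=11: vr[B=17354752/4979491 H=5419008/1304105] → run B
t=12: vr[B=19393536/4979491 H=5419008/1304105] → run B
t=13: vr[H=5419008/1304105] → run H
t=14: (idle)
t=15: (idle)
t=16: (idle)

completion order = A, B, H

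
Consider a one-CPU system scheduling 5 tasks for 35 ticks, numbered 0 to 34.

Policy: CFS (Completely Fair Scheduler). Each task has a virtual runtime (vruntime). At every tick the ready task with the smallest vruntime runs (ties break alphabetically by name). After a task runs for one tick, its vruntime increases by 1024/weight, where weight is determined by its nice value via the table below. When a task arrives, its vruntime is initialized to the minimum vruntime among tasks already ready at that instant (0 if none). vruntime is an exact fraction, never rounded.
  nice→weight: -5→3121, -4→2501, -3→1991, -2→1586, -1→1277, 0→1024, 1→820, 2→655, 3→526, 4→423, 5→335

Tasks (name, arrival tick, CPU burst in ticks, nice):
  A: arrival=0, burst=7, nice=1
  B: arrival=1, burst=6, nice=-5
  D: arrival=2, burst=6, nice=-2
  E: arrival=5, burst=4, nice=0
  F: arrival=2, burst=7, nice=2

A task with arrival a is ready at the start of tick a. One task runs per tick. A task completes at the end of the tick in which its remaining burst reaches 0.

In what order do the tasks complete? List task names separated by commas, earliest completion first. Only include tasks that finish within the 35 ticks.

completion order = B, D, E, A, F

t=0: vr[A=0] → run A
t=1: vr[A=256/205 B=256/205] → run A
t=2: vr[A=512/205 B=256/205 D=256/205 F=256/205] → run B
t=3: vr[A=512/205 B=1008896/639805 D=256/205 F=256/205] → run D
t=4: vr[A=512/205 B=1008896/639805 D=307968/162565 F=256/205] → run F
t=5: vr[A=512/205 B=1008896/639805 D=307968/162565 E=1008896/639805 F=15104/5371] → run B
t=6: vr[A=512/205 B=1218816/639805 D=307968/162565 E=1008896/639805 F=15104/5371] → run E
t=7: vr[A=512/205 B=1218816/639805 D=307968/162565 E=1648701/639805 F=15104/5371] → run D
t=8: vr[A=512/205 B=1218816/639805 D=412928/162565 E=1648701/639805 F=15104/5371] → run B
t=9: vr[A=512/205 B=1428736/639805 D=412928/162565 E=1648701/639805 F=15104/5371] → run B
t=10: vr[A=512/205 B=1638656/639805 D=412928/162565 E=1648701/639805 F=15104/5371] → run A
t=11: vr[A=768/205 B=1638656/639805 D=412928/162565 E=1648701/639805 F=15104/5371] → run D
t=12: vr[A=768/205 B=1638656/639805 D=517888/162565 E=1648701/639805 F=15104/5371] → run B
t=13: vr[A=768/205 B=1848576/639805 D=517888/162565 E=1648701/639805 F=15104/5371] → run E
t=14: vr[A=768/205 B=1848576/639805 D=517888/162565 E=2288506/639805 F=15104/5371] → run F
t=15: vr[A=768/205 B=1848576/639805 D=517888/162565 E=2288506/639805 F=117504/26855] → run B
t=16: vr[A=768/205 D=517888/162565 E=2288506/639805 F=117504/26855] → run D
t=17: vr[A=768/205 D=622848/162565 E=2288506/639805 F=117504/26855] → run E
t=18: vr[A=768/205 D=622848/162565 E=2928311/639805 F=117504/26855] → run A
t=19: vr[A=1024/205 D=622848/162565 E=2928311/639805 F=117504/26855] → run D
t=20: vr[A=1024/205 D=727808/162565 E=2928311/639805 F=117504/26855] → run F
t=21: vr[A=1024/205 D=727808/162565 E=2928311/639805 F=159488/26855] → run D
t=22: vr[A=1024/205 E=2928311/639805 F=159488/26855] → run E
t=23: vr[A=1024/205 F=159488/26855] → run A
t=24: vr[A=256/41 F=159488/26855] → run F
t=25: vr[A=256/41 F=201472/26855] → run A
t=26: vr[A=1536/205 F=201472/26855] → run A
t=27: vr[F=201472/26855] → run F
t=28: vr[F=243456/26855] → run F
t=29: vr[F=57088/5371] → run F
t=30: (idle)
t=31: (idle)
t=32: (idle)
t=33: (idle)
t=34: (idle)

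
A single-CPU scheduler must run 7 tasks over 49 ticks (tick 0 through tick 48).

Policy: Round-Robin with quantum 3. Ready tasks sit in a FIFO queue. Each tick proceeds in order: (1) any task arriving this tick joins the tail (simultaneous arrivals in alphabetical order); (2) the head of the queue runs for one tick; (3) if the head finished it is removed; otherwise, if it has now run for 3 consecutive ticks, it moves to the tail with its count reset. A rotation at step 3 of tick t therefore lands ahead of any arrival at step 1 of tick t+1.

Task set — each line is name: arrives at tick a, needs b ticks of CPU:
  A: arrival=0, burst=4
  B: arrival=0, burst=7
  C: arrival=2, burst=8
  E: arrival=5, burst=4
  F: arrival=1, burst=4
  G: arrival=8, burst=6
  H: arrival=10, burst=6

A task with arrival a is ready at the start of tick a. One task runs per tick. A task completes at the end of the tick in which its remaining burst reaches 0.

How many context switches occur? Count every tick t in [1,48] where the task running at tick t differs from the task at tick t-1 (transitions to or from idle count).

context switches = 16

t=0: queue=[A,B] q_used=0 → run A
t=1: queue=[A,B,F] q_used=1 → run A
t=2: queue=[A,B,F,C] q_used=2 → run A
t=3: queue=[B,F,C,A] q_used=0 → run B
t=4: queue=[B,F,C,A] q_used=1 → run B
t=5: queue=[B,F,C,A,E] q_used=2 → run B
t=6: queue=[F,C,A,E,B] q_used=0 → run F
t=7: queue=[F,C,A,E,B] q_used=1 → run F
t=8: queue=[F,C,A,E,B,G] q_used=2 → run F
t=9: queue=[C,A,E,B,G,F] q_used=0 → run C
t=10: queue=[C,A,E,B,G,F,H] q_used=1 → run C
t=11: queue=[C,A,E,B,G,F,H] q_used=2 → run C
t=12: queue=[A,E,B,G,F,H,C] q_used=0 → run A
t=13: queue=[E,B,G,F,H,C] q_used=0 → run E
t=14: queue=[E,B,G,F,H,C] q_used=1 → run E
t=15: queue=[E,B,G,F,H,C] q_used=2 → run E
t=16: queue=[B,G,F,H,C,E] q_used=0 → run B
t=17: queue=[B,G,F,H,C,E] q_used=1 → run B
t=18: queue=[B,G,F,H,C,E] q_used=2 → run B
t=19: queue=[G,F,H,C,E,B] q_used=0 → run G
t=20: queue=[G,F,H,C,E,B] q_used=1 → run G
t=21: queue=[G,F,H,C,E,B] q_used=2 → run G
t=22: queue=[F,H,C,E,B,G] q_used=0 → run F
t=23: queue=[H,C,E,B,G] q_used=0 → run H
t=24: queue=[H,C,E,B,G] q_used=1 → run H
t=25: queue=[H,C,E,B,G] q_used=2 → run H
t=26: queue=[C,E,B,G,H] q_used=0 → run C
t=27: queue=[C,E,B,G,H] q_used=1 → run C
t=28: queue=[C,E,B,G,H] q_used=2 → run C
t=29: queue=[E,B,G,H,C] q_used=0 → run E
t=30: queue=[B,G,H,C] q_used=0 → run B
t=31: queue=[G,H,C] q_used=0 → run G
t=32: queue=[G,H,C] q_used=1 → run G
t=33: queue=[G,H,C] q_used=2 → run G
t=34: queue=[H,C] q_used=0 → run H
t=35: queue=[H,C] q_used=1 → run H
t=36: queue=[H,C] q_used=2 → run H
t=37: queue=[C] q_used=0 → run C
t=38: queue=[C] q_used=1 → run C
t=39: (idle)
t=40: (idle)
t=41: (idle)
t=42: (idle)
t=43: (idle)
t=44: (idle)
t=45: (idle)
t=46: (idle)
t=47: (idle)
t=48: (idle)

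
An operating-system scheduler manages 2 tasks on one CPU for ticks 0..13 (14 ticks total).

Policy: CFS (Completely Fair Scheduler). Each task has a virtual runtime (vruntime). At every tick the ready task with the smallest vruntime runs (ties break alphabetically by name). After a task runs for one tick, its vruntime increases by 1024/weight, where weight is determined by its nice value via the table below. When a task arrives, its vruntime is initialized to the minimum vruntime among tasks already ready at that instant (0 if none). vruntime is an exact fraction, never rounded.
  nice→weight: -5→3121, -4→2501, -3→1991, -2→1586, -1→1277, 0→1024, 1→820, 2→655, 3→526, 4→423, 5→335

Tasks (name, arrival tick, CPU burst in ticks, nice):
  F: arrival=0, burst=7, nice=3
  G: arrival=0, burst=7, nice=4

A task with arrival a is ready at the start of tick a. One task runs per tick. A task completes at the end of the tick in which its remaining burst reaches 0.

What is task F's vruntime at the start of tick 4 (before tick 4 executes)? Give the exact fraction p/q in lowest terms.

vruntime(F, start of tick 4) = 1024/263

t=0: vr[F=0 G=0] → run F
t=1: vr[F=512/263 G=0] → run G
t=2: vr[F=512/263 G=1024/423] → run F
t=3: vr[F=1024/263 G=1024/423] → run G
t=4: vr[F=1024/263 G=2048/423] → run F
t=5: vr[F=1536/263 G=2048/423] → run G
t=6: vr[F=1536/263 G=1024/141] → run F
t=7: vr[F=2048/263 G=1024/141] → run G
t=8: vr[F=2048/263 G=4096/423] → run F
t=9: vr[F=2560/263 G=4096/423] → run G
t=10: vr[F=2560/263 G=5120/423] → run F
t=11: vr[F=3072/263 G=5120/423] → run F
t=12: vr[G=5120/423] → run G
t=13: vr[G=2048/141] → run G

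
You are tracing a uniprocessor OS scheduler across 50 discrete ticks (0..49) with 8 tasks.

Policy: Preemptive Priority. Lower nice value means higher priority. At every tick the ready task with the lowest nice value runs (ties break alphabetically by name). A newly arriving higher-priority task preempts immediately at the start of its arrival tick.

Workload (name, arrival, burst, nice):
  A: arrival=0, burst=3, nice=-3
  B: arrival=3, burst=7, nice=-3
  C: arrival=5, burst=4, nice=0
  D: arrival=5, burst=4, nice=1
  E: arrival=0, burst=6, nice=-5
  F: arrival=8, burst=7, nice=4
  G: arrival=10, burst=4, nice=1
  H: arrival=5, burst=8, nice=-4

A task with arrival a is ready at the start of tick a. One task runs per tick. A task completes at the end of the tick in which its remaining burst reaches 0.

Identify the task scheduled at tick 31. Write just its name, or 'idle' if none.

running at tick 31 = D

t=0: ready={A,E} → run E
t=1: ready={A,E} → run E
t=2: ready={A,E} → run E
t=3: ready={A,B,E} → run E
t=4: ready={A,B,E} → run E
t=5: ready={A,B,C,D,E,H} → run E
t=6: ready={A,B,C,D,H} → run H
t=7: ready={A,B,C,D,H} → run H
t=8: ready={A,B,C,D,F,H} → run H
t=9: ready={A,B,C,D,F,H} → run H
t=10: ready={A,B,C,D,F,G,H} → run H
t=11: ready={A,B,C,D,F,G,H} → run H
t=12: ready={A,B,C,D,F,G,H} → run H
t=13: ready={A,B,C,D,F,G,H} → run H
t=14: ready={A,B,C,D,F,G} → run A
t=15: ready={A,B,C,D,F,G} → run A
t=16: ready={A,B,C,D,F,G} → run A
t=17: ready={B,C,D,F,G} → run B
t=18: ready={B,C,D,F,G} → run B
t=19: ready={B,C,D,F,G} → run B
t=20: ready={B,C,D,F,G} → run B
t=21: ready={B,C,D,F,G} → run B
t=22: ready={B,C,D,F,G} → run B
t=23: ready={B,C,D,F,G} → run B
t=24: ready={C,D,F,G} → run C
t=25: ready={C,D,F,G} → run C
t=26: ready={C,D,F,G} → run C
t=27: ready={C,D,F,G} → run C
t=28: ready={D,F,G} → run D
t=29: ready={D,F,G} → run D
t=30: ready={D,F,G} → run D
t=31: ready={D,F,G} → run D
t=32: ready={F,G} → run G
t=33: ready={F,G} → run G
t=34: ready={F,G} → run G
t=35: ready={F,G} → run G
t=36: ready={F} → run F
t=37: ready={F} → run F
t=38: ready={F} → run F
t=39: ready={F} → run F
t=40: ready={F} → run F
t=41: ready={F} → run F
t=42: ready={F} → run F
t=43: (idle)
t=44: (idle)
t=45: (idle)
t=46: (idle)
t=47: (idle)
t=48: (idle)
t=49: (idle)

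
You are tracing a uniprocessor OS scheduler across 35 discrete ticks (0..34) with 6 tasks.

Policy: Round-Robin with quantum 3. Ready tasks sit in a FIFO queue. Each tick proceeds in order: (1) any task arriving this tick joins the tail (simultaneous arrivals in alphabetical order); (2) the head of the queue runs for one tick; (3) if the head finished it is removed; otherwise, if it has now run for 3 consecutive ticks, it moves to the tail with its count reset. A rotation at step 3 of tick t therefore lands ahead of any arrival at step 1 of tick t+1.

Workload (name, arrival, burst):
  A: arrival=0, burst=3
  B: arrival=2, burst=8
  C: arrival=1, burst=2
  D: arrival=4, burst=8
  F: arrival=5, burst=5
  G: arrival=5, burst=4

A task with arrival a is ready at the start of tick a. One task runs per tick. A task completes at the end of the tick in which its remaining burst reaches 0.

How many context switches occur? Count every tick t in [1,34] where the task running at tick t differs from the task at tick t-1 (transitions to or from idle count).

context switches = 12

t=0: queue=[A] q_used=0 → run A
t=1: queue=[A,C] q_used=1 → run A
t=2: queue=[A,C,B] q_used=2 → run A
t=3: queue=[C,B] q_used=0 → run C
t=4: queue=[C,B,D] q_used=1 → run C
t=5: queue=[B,D,F,G] q_used=0 → run B
t=6: queue=[B,D,F,G] q_used=1 → run B
t=7: queue=[B,D,F,G] q_used=2 → run B
t=8: queue=[D,F,G,B] q_used=0 → run D
t=9: queue=[D,F,G,B] q_used=1 → run D
t=10: queue=[D,F,G,B] q_used=2 → run D
t=11: queue=[F,G,B,D] q_used=0 → run F
t=12: queue=[F,G,B,D] q_used=1 → run F
t=13: queue=[F,G,B,D] q_used=2 → run F
t=14: queue=[G,B,D,F] q_used=0 → run G
t=15: queue=[G,B,D,F] q_used=1 → run G
t=16: queue=[G,B,D,F] q_used=2 → run G
t=17: queue=[B,D,F,G] q_used=0 → run B
t=18: queue=[B,D,F,G] q_used=1 → run B
t=19: queue=[B,D,F,G] q_used=2 → run B
t=20: queue=[D,F,G,B] q_used=0 → run D
t=21: queue=[D,F,G,B] q_used=1 → run D
t=22: queue=[D,F,G,B] q_used=2 → run D
t=23: queue=[F,G,B,D] q_used=0 → run F
t=24: queue=[F,G,B,D] q_used=1 → run F
t=25: queue=[G,B,D] q_used=0 → run G
t=26: queue=[B,D] q_used=0 → run B
t=27: queue=[B,D] q_used=1 → run B
t=28: queue=[D] q_used=0 → run D
t=29: queue=[D] q_used=1 → run D
t=30: (idle)
t=31: (idle)
t=32: (idle)
t=33: (idle)
t=34: (idle)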